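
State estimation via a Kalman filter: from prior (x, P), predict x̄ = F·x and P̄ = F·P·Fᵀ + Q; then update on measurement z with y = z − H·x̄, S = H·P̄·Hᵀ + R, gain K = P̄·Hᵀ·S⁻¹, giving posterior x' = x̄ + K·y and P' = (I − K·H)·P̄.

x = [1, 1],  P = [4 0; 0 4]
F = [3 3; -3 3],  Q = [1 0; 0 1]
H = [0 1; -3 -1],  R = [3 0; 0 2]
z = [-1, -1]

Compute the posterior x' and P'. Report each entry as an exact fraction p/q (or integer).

x' = [34857/50303, -51830/50303]
P' = [27083/50303 -47961/50303; -47961/50303 144321/50303]

x̄ = F·x = [6, 0]
P̄ = F·P·Fᵀ + Q = [73 0; 0 73]
y = z − H·x̄ = [-1, 17]
S = H·P̄·Hᵀ + R = [76 -73; -73 732]
K = P̄·Hᵀ·S⁻¹ = [-15987/50303 -16644/50303; 48107/50303 -219/50303]
x' = x̄ + K·y = [34857/50303, -51830/50303]
P' = (I − K·H)·P̄ = [27083/50303 -47961/50303; -47961/50303 144321/50303]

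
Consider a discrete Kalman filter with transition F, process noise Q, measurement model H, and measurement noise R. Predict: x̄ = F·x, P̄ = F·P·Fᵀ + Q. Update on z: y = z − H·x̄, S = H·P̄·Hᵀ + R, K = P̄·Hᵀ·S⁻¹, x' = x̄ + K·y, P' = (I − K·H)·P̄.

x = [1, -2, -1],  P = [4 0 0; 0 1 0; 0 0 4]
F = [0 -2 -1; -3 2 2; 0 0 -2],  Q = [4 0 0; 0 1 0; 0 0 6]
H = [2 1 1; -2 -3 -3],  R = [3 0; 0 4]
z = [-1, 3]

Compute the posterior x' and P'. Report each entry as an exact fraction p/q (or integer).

x̄ = F·x = [5, -9, 2]
P̄ = F·P·Fᵀ + Q = [12 -12 8; -12 57 -16; 8 -16 22]
y = z − H·x̄ = [-4, -8]
S = H·P̄·Hᵀ + R = [82 -157; -157 427]
K = P̄·Hᵀ·S⁻¹ = [6656/10365 2156/10365; -8284/10365 -5449/10365; 1352/3455 222/3455]
x' = x̄ + K·y = [2651/3455, -5519/3455, -274/3455]
P' = (I − K·H)·P̄ = [17132/10365 -24088/10365 3264/3455; -24088/10365 192182/10365 -56286/3455; 3264/3455 -56286/3455 53814/3455]

x' = [2651/3455, -5519/3455, -274/3455]
P' = [17132/10365 -24088/10365 3264/3455; -24088/10365 192182/10365 -56286/3455; 3264/3455 -56286/3455 53814/3455]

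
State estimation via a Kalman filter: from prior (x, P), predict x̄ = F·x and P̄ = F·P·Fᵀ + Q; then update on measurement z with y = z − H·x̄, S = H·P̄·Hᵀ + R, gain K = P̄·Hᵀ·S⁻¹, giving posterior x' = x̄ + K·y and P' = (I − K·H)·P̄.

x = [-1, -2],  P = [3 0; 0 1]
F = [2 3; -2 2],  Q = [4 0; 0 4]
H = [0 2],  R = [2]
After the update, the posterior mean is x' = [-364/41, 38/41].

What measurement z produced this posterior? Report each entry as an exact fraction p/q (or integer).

x̄ = F·x = [-8, -2]
P̄ = F·P·Fᵀ + Q = [25 -6; -6 20]
S = H·P̄·Hᵀ + R = [82]
K = P̄·Hᵀ·S⁻¹ = [-6/41; 20/41]
x' − x̄ = [-36/41, 120/41] = K·y
y = (KᵀK)⁻¹·Kᵀ·(x' − x̄) = [6]
z = y + H·x̄ = [6] + [-4] = [2]

z = [2]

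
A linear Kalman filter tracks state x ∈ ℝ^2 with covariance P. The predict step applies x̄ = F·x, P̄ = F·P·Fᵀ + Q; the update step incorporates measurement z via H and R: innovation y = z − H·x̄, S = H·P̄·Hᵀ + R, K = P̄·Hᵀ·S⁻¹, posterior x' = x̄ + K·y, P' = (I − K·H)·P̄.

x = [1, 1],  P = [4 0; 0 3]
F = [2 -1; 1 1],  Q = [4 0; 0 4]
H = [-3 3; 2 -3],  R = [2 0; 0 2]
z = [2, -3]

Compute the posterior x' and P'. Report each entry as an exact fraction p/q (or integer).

x̄ = F·x = [1, 2]
P̄ = F·P·Fᵀ + Q = [23 5; 5 11]
y = z − H·x̄ = [-1, 1]
S = H·P̄·Hᵀ + R = [218 -162; -162 133]
K = P̄·Hᵀ·S⁻¹ = [-216/275 -199/275; -666/1375 -1049/1375]
x' = x̄ + K·y = [292/275, 2367/1375]
P' = (I − K·H)·P̄ = [166/55 686/275; 686/275 2986/1375]

x' = [292/275, 2367/1375]
P' = [166/55 686/275; 686/275 2986/1375]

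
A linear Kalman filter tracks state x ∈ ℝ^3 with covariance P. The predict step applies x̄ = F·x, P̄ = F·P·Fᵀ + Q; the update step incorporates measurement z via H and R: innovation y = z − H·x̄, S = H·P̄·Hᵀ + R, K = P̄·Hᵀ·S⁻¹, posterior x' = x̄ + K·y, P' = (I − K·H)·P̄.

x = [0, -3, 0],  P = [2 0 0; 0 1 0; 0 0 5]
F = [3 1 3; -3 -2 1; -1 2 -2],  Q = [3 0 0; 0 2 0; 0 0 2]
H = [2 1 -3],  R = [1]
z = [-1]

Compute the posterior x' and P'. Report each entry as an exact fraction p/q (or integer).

x̄ = F·x = [-3, 6, -6]
P̄ = F·P·Fᵀ + Q = [67 -5 -34; -5 29 -8; -34 -8 28]
y = z − H·x̄ = [-19]
S = H·P̄·Hᵀ + R = [986]
K = P̄·Hᵀ·S⁻¹ = [231/986; 43/986; -80/493]
x' = x̄ + K·y = [-7347/986, 5099/986, -1438/493]
P' = (I − K·H)·P̄ = [12701/986 -14863/986 1718/493; -14863/986 26745/986 -504/493; 1718/493 -504/493 1004/493]

x' = [-7347/986, 5099/986, -1438/493]
P' = [12701/986 -14863/986 1718/493; -14863/986 26745/986 -504/493; 1718/493 -504/493 1004/493]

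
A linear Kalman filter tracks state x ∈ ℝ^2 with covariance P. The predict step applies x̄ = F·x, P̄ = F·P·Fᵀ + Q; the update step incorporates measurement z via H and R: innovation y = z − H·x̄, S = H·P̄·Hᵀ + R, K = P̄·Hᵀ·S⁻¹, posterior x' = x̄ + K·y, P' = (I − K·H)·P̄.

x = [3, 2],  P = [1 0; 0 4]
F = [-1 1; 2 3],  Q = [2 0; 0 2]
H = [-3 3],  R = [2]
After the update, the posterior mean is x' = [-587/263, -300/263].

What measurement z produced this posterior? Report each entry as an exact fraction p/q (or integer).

x̄ = F·x = [-1, 12]
P̄ = F·P·Fᵀ + Q = [7 10; 10 42]
S = H·P̄·Hᵀ + R = [263]
K = P̄·Hᵀ·S⁻¹ = [9/263; 96/263]
x' − x̄ = [-324/263, -3456/263] = K·y
y = (KᵀK)⁻¹·Kᵀ·(x' − x̄) = [-36]
z = y + H·x̄ = [-36] + [39] = [3]

z = [3]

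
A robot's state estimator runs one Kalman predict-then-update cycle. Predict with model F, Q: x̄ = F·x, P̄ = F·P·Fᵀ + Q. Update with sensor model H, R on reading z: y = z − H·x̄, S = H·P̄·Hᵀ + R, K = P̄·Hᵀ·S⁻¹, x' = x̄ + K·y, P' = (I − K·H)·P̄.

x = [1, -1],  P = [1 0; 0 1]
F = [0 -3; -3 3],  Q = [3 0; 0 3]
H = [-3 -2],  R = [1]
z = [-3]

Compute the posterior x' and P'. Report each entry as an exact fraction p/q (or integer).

x' = [363/85, -84/17]
P' = [696/85 -207/17; -207/17 312/17]

x̄ = F·x = [3, -6]
P̄ = F·P·Fᵀ + Q = [12 -9; -9 21]
y = z − H·x̄ = [-6]
S = H·P̄·Hᵀ + R = [85]
K = P̄·Hᵀ·S⁻¹ = [-18/85; -3/17]
x' = x̄ + K·y = [363/85, -84/17]
P' = (I − K·H)·P̄ = [696/85 -207/17; -207/17 312/17]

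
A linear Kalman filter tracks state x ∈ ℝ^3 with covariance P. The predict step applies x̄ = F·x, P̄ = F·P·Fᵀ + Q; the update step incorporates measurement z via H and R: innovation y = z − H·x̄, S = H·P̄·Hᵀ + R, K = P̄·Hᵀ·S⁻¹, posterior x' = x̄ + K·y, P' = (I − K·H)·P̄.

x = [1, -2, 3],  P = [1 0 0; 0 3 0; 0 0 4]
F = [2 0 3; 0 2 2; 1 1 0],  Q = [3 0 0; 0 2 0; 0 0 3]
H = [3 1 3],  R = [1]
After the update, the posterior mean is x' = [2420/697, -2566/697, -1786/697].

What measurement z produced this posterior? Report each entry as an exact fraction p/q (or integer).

z = [-1]

x̄ = F·x = [11, 2, -1]
P̄ = F·P·Fᵀ + Q = [43 24 2; 24 30 6; 2 6 7]
S = H·P̄·Hᵀ + R = [697]
K = P̄·Hᵀ·S⁻¹ = [159/697; 120/697; 33/697]
x' − x̄ = [-5247/697, -3960/697, -1089/697] = K·y
y = (KᵀK)⁻¹·Kᵀ·(x' − x̄) = [-33]
z = y + H·x̄ = [-33] + [32] = [-1]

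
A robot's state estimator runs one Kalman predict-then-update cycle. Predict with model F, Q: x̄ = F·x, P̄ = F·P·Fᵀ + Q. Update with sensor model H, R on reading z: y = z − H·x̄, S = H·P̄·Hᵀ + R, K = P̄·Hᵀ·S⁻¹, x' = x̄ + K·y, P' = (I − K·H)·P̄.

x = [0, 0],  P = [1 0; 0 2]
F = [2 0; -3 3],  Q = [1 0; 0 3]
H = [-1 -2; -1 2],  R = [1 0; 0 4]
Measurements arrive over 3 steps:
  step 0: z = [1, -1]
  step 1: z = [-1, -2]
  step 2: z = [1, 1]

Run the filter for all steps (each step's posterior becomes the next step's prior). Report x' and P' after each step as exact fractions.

step 0: x̄ = F·x = [0, 0]
step 0: P̄ = F·P·Fᵀ + Q = [5 -6; -6 30]
step 0: y = z − H·x̄ = [1, -1]
step 0: S = H·P̄·Hᵀ + R = [102 -115; -115 153]
step 0: K = P̄·Hᵀ·S⁻¹ = [-884/2381 -929/2381; -672/2381 522/2381]
step 0: x' = x̄ + K·y = [45/2381, -1194/2381]
step 0: P' = (I − K·H)·P̄ = [2300/2381 -708/2381; -708/2381 690/2381]
step 1: x̄ = F·x = [90/2381, -3717/2381]
step 1: P̄ = F·P·Fᵀ + Q = [11581/2381 -18048/2381; -18048/2381 46797/2381]
step 1: y = z − H·x̄ = [-9725/2381, 2762/2381]
step 1: S = H·P̄·Hᵀ + R = [128958/2381 -175607/2381; -175607/2381 280485/2381]
step 1: K = P̄·Hᵀ·S⁻¹ = [-628444/2239801 -774181/2239801; -665436/2239801 474894/2239801]
step 1: x' = x̄ + K·y = [1753428/2239801, -227769/2239801]
step 1: P' = (I − K·H)·P̄ = [1862584/2239801 -617070/2239801; -617070/2239801 641253/2239801]
step 2: x̄ = F·x = [3506856/2239801, -349623/131753]
step 2: P̄ = F·P·Fᵀ + Q = [9690137/2239801 -875172/131753; -875172/131753 2374188/131753]
step 2: y = z − H·x̄ = [-6140525/2239801, 17633839/2239801]
step 2: S = H·P̄·Hᵀ + R = [113863026/2239801 -151754647/2239801; -151754647/2239801 239605821/2239801]
step 2: K = P̄·Hᵀ·S⁻¹ = [-526051364/1898727137 -645760193/1898727137; -566534976/1898727137 398757420/1898727137]
step 2: x' = x̄ + K·y = [-669004555/1898727137, -345928587/1898727137]
step 2: P' = (I − K·H)·P̄ = [1554546068/1898727137 -514247352/1898727137; -514247352/1898727137 540391164/1898727137]

step 0: x' = [45/2381, -1194/2381], P' = [2300/2381 -708/2381; -708/2381 690/2381]
step 1: x' = [1753428/2239801, -227769/2239801], P' = [1862584/2239801 -617070/2239801; -617070/2239801 641253/2239801]
step 2: x' = [-669004555/1898727137, -345928587/1898727137], P' = [1554546068/1898727137 -514247352/1898727137; -514247352/1898727137 540391164/1898727137]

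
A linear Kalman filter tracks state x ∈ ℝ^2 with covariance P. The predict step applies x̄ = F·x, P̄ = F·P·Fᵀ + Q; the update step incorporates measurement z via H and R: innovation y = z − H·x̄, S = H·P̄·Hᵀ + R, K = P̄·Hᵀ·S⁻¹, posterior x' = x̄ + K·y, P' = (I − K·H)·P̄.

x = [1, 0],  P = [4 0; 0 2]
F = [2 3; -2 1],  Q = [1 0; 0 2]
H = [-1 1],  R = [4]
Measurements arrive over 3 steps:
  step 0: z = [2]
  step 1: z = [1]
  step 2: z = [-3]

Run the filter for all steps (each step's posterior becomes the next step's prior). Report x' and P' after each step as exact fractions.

step 0: x' = [-112/79, 22/79], P' = [740/79 560/79; 560/79 680/79]
step 1: x' = [30179/24073, 7936/3439], P' = [250274/24073 24874/3439; 24874/3439 27570/3439]
step 2: x' = [33321733/7730743, 9491100/7730743], P' = [77416632/7730743 53536260/7730743; 53536260/7730743 60193692/7730743]

step 0: x̄ = F·x = [2, -2]
step 0: P̄ = F·P·Fᵀ + Q = [35 -10; -10 20]
step 0: y = z − H·x̄ = [6]
step 0: S = H·P̄·Hᵀ + R = [79]
step 0: K = P̄·Hᵀ·S⁻¹ = [-45/79; 30/79]
step 0: x' = x̄ + K·y = [-112/79, 22/79]
step 0: P' = (I − K·H)·P̄ = [740/79 560/79; 560/79 680/79]
step 1: x̄ = F·x = [-2, 246/79]
step 1: P̄ = F·P·Fᵀ + Q = [201 -40; -40 1558/79]
step 1: y = z − H·x̄ = [-325/79]
step 1: S = H·P̄·Hᵀ + R = [24073/79]
step 1: K = P̄·Hᵀ·S⁻¹ = [-19039/24073; 674/3439]
step 1: x' = x̄ + K·y = [30179/24073, 7936/3439]
step 1: P' = (I − K·H)·P̄ = [250274/24073 24874/3439; 24874/3439 27570/3439]
step 2: x̄ = F·x = [227014/24073, -4806/24073]
step 2: P̄ = F·P·Fᵀ + Q = [4851495/24073 -1118598/24073; -1118598/24073 545760/24073]
step 2: y = z − H·x̄ = [159601/24073]
step 2: S = H·P̄·Hᵀ + R = [7730743/24073]
step 2: K = P̄·Hᵀ·S⁻¹ = [-5970093/7730743; 1664358/7730743]
step 2: x' = x̄ + K·y = [33321733/7730743, 9491100/7730743]
step 2: P' = (I − K·H)·P̄ = [77416632/7730743 53536260/7730743; 53536260/7730743 60193692/7730743]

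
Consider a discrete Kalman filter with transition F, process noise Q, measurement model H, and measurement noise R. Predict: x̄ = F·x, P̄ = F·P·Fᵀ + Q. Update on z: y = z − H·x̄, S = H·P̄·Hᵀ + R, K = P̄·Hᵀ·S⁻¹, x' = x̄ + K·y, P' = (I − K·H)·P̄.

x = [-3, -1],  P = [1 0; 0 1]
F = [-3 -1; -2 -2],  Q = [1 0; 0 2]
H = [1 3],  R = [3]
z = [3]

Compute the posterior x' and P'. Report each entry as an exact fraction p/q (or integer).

x' = [435/152, 1/4]
P' = [447/152 -3/4; -3/4 1/2]

x̄ = F·x = [10, 8]
P̄ = F·P·Fᵀ + Q = [11 8; 8 10]
y = z − H·x̄ = [-31]
S = H·P̄·Hᵀ + R = [152]
K = P̄·Hᵀ·S⁻¹ = [35/152; 1/4]
x' = x̄ + K·y = [435/152, 1/4]
P' = (I − K·H)·P̄ = [447/152 -3/4; -3/4 1/2]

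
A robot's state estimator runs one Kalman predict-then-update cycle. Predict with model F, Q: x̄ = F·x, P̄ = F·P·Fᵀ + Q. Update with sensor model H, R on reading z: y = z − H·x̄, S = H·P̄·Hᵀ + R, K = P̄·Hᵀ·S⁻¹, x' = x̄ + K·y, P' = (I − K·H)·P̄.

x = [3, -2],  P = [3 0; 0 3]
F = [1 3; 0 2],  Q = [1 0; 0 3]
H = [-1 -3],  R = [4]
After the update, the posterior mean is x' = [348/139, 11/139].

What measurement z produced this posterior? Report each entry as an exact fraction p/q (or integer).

z = [-3]

x̄ = F·x = [-3, -4]
P̄ = F·P·Fᵀ + Q = [31 18; 18 15]
S = H·P̄·Hᵀ + R = [278]
K = P̄·Hᵀ·S⁻¹ = [-85/278; -63/278]
x' − x̄ = [765/139, 567/139] = K·y
y = (KᵀK)⁻¹·Kᵀ·(x' − x̄) = [-18]
z = y + H·x̄ = [-18] + [15] = [-3]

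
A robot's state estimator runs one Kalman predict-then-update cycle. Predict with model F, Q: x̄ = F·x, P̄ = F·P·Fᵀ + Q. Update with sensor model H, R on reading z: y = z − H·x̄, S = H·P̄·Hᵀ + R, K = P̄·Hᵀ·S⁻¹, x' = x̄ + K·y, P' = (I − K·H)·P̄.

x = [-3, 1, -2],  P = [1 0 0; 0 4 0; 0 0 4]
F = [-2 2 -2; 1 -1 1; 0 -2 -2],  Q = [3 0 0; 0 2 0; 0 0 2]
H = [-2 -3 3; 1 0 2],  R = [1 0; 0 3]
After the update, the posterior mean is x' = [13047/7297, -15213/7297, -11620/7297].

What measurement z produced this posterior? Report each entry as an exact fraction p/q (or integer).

x̄ = F·x = [12, -6, 2]
P̄ = F·P·Fᵀ + Q = [39 -18 0; -18 11 0; 0 0 34]
S = H·P̄·Hᵀ + R = [346 180; 180 178]
K = P̄·Hᵀ·S⁻¹ = [-2823/7297 8907/14594; 1887/14594 -1692/7297; 1479/7297 1292/7297]
x' − x̄ = [-74517/7297, 28569/7297, -26214/7297] = K·y
y = (KᵀK)⁻¹·Kᵀ·(x' − x̄) = [-2, -18]
z = y + H·x̄ = [-2, -18] + [0, 16] = [-2, -2]

z = [-2, -2]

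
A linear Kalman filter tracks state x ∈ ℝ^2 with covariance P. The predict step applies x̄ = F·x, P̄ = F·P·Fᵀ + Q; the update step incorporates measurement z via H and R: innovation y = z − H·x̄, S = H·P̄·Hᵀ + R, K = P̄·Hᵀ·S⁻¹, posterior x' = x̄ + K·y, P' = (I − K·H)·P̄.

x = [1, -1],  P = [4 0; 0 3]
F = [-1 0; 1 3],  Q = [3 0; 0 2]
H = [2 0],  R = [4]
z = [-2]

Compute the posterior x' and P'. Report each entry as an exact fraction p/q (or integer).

x' = [-1, -2]
P' = [7/8 -1/2; -1/2 31]

x̄ = F·x = [-1, -2]
P̄ = F·P·Fᵀ + Q = [7 -4; -4 33]
y = z − H·x̄ = [0]
S = H·P̄·Hᵀ + R = [32]
K = P̄·Hᵀ·S⁻¹ = [7/16; -1/4]
x' = x̄ + K·y = [-1, -2]
P' = (I − K·H)·P̄ = [7/8 -1/2; -1/2 31]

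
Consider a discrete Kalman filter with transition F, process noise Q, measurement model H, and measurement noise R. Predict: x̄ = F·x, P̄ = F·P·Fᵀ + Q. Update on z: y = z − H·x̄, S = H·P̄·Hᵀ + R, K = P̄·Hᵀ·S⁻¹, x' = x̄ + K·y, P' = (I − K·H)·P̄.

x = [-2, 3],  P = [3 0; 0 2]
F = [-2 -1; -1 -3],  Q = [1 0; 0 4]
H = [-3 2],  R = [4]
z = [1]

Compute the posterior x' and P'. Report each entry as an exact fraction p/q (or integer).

x̄ = F·x = [1, -7]
P̄ = F·P·Fᵀ + Q = [15 12; 12 25]
y = z − H·x̄ = [18]
S = H·P̄·Hᵀ + R = [95]
K = P̄·Hᵀ·S⁻¹ = [-21/95; 14/95]
x' = x̄ + K·y = [-283/95, -413/95]
P' = (I − K·H)·P̄ = [984/95 1434/95; 1434/95 2179/95]

x' = [-283/95, -413/95]
P' = [984/95 1434/95; 1434/95 2179/95]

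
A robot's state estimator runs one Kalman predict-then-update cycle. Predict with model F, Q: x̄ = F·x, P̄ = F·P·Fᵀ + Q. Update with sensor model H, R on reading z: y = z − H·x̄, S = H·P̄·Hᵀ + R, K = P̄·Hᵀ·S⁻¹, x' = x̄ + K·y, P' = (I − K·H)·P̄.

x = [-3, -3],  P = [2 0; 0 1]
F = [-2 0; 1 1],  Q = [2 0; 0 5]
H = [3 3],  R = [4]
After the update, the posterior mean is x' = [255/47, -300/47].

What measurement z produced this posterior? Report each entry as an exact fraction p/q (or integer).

z = [-3]

x̄ = F·x = [6, -6]
P̄ = F·P·Fᵀ + Q = [10 -4; -4 8]
S = H·P̄·Hᵀ + R = [94]
K = P̄·Hᵀ·S⁻¹ = [9/47; 6/47]
x' − x̄ = [-27/47, -18/47] = K·y
y = (KᵀK)⁻¹·Kᵀ·(x' − x̄) = [-3]
z = y + H·x̄ = [-3] + [0] = [-3]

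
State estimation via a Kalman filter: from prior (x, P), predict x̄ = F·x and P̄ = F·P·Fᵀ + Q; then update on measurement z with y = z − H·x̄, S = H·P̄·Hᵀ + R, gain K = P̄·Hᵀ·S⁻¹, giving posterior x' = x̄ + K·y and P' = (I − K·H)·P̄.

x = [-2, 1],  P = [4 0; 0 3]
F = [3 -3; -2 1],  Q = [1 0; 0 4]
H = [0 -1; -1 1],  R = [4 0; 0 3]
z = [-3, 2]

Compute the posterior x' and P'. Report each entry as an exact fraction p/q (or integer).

x' = [-250/269, 447/269]
P' = [3449/1076 284/269; 284/269 452/269]

x̄ = F·x = [-9, 5]
P̄ = F·P·Fᵀ + Q = [64 -33; -33 23]
y = z − H·x̄ = [2, -12]
S = H·P̄·Hᵀ + R = [27 -56; -56 156]
K = P̄·Hᵀ·S⁻¹ = [-71/269 -771/1076; -113/269 56/269]
x' = x̄ + K·y = [-250/269, 447/269]
P' = (I − K·H)·P̄ = [3449/1076 284/269; 284/269 452/269]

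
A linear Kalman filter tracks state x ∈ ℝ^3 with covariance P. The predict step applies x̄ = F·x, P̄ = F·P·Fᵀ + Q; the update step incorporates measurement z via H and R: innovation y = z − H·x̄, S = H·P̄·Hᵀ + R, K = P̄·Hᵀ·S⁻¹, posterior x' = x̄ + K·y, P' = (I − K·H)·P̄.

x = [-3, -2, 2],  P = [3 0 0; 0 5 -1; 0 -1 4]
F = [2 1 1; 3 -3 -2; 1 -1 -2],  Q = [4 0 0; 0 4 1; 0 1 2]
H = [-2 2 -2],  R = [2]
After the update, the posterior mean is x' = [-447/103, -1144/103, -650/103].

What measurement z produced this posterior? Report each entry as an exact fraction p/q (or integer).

z = [-1]

x̄ = F·x = [-6, -7, -5]
P̄ = F·P·Fᵀ + Q = [23 0 -4; 0 80 33; -4 33 22]
S = H·P̄·Hᵀ + R = [206]
K = P̄·Hᵀ·S⁻¹ = [-19/103; 47/103; 15/103]
x' − x̄ = [171/103, -423/103, -135/103] = K·y
y = (KᵀK)⁻¹·Kᵀ·(x' − x̄) = [-9]
z = y + H·x̄ = [-9] + [8] = [-1]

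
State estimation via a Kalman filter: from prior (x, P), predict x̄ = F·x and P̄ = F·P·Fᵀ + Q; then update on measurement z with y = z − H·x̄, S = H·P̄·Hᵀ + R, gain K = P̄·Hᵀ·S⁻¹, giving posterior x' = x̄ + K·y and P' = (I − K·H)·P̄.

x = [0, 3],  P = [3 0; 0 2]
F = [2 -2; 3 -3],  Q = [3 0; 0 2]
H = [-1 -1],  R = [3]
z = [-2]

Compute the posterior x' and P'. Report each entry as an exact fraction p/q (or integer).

x̄ = F·x = [-6, -9]
P̄ = F·P·Fᵀ + Q = [23 30; 30 47]
y = z − H·x̄ = [-17]
S = H·P̄·Hᵀ + R = [133]
K = P̄·Hᵀ·S⁻¹ = [-53/133; -11/19]
x' = x̄ + K·y = [103/133, 16/19]
P' = (I − K·H)·P̄ = [250/133 -13/19; -13/19 46/19]

x' = [103/133, 16/19]
P' = [250/133 -13/19; -13/19 46/19]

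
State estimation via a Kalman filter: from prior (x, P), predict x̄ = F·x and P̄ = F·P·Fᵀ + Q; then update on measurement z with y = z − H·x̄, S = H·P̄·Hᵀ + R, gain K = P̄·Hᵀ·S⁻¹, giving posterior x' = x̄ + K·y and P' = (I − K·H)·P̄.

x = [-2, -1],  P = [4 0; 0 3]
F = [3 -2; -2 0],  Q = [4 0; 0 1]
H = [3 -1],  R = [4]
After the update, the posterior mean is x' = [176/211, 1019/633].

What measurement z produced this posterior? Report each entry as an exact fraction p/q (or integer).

x̄ = F·x = [-4, 4]
P̄ = F·P·Fᵀ + Q = [52 -24; -24 17]
S = H·P̄·Hᵀ + R = [633]
K = P̄·Hᵀ·S⁻¹ = [60/211; -89/633]
x' − x̄ = [1020/211, -1513/633] = K·y
y = (KᵀK)⁻¹·Kᵀ·(x' − x̄) = [17]
z = y + H·x̄ = [17] + [-16] = [1]

z = [1]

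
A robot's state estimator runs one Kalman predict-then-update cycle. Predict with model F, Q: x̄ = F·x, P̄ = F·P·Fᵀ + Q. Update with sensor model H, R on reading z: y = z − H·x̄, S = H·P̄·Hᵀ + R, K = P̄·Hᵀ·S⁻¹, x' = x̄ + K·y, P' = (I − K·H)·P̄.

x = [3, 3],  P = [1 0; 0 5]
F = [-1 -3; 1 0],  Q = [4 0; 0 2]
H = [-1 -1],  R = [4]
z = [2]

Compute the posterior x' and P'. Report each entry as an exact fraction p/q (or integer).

x' = [-317/55, 179/55]
P' = [349/55 -153/55; -153/55 161/55]

x̄ = F·x = [-12, 3]
P̄ = F·P·Fᵀ + Q = [50 -1; -1 3]
y = z − H·x̄ = [-7]
S = H·P̄·Hᵀ + R = [55]
K = P̄·Hᵀ·S⁻¹ = [-49/55; -2/55]
x' = x̄ + K·y = [-317/55, 179/55]
P' = (I − K·H)·P̄ = [349/55 -153/55; -153/55 161/55]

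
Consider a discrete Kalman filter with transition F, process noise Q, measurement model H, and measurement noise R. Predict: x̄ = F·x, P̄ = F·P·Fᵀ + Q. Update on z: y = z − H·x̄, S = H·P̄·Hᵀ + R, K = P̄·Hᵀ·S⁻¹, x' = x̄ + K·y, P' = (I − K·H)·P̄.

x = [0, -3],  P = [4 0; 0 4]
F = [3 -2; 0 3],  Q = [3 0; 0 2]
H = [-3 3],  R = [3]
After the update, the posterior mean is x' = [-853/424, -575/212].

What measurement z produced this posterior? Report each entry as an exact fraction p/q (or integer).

x̄ = F·x = [6, -9]
P̄ = F·P·Fᵀ + Q = [55 -24; -24 38]
S = H·P̄·Hᵀ + R = [1272]
K = P̄·Hᵀ·S⁻¹ = [-79/424; 31/212]
x' − x̄ = [-3397/424, 1333/212] = K·y
y = (KᵀK)⁻¹·Kᵀ·(x' − x̄) = [43]
z = y + H·x̄ = [43] + [-45] = [-2]

z = [-2]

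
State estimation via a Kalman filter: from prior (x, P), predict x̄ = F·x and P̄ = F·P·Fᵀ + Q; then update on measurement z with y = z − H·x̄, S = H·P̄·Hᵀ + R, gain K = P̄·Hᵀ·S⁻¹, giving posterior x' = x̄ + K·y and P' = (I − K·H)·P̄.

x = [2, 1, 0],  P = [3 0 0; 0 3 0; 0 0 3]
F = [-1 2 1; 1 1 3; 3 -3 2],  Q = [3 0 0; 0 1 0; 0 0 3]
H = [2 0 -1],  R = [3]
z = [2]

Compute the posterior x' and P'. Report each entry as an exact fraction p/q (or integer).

x̄ = F·x = [0, 3, 3]
P̄ = F·P·Fᵀ + Q = [21 12 -21; 12 34 18; -21 18 69]
y = z − H·x̄ = [5]
S = H·P̄·Hᵀ + R = [240]
K = P̄·Hᵀ·S⁻¹ = [21/80; 1/40; -37/80]
x' = x̄ + K·y = [21/16, 25/8, 11/16]
P' = (I − K·H)·P̄ = [357/80 417/40 651/80; 417/40 677/20 831/40; 651/80 831/40 1413/80]

x' = [21/16, 25/8, 11/16]
P' = [357/80 417/40 651/80; 417/40 677/20 831/40; 651/80 831/40 1413/80]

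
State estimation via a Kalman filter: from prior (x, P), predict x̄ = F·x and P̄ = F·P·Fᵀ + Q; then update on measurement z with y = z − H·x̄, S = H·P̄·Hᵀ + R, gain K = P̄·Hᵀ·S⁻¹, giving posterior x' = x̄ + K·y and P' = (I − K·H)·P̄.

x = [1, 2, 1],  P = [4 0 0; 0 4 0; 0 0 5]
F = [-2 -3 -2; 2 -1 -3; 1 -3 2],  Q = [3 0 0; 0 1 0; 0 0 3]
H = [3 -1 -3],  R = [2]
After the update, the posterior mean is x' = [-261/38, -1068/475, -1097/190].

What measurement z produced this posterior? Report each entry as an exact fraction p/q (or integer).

z = [-1]

x̄ = F·x = [-10, -3, -3]
P̄ = F·P·Fᵀ + Q = [75 26 8; 26 66 -10; 8 -10 63]
S = H·P̄·Hᵀ + R = [950]
K = P̄·Hᵀ·S⁻¹ = [7/38; 21/475; -31/190]
x' − x̄ = [119/38, 357/475, -527/190] = K·y
y = (KᵀK)⁻¹·Kᵀ·(x' − x̄) = [17]
z = y + H·x̄ = [17] + [-18] = [-1]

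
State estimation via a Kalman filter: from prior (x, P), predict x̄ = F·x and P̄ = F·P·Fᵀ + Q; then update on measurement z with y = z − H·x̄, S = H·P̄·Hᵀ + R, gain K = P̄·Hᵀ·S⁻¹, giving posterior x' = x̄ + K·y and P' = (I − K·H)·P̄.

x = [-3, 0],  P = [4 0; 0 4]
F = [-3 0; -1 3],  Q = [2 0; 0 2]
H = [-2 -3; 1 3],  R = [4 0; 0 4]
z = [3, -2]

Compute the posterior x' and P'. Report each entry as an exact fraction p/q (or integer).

x' = [7/13, -441/403]
P' = [848/143 -420/143; -420/143 7428/4433]

x̄ = F·x = [9, 3]
P̄ = F·P·Fᵀ + Q = [38 12; 12 42]
y = z − H·x̄ = [30, -20]
S = H·P̄·Hᵀ + R = [678 -562; -562 492]
K = P̄·Hᵀ·S⁻¹ = [-109/143 -103/143; 939/4433 2316/4433]
x' = x̄ + K·y = [7/13, -441/403]
P' = (I − K·H)·P̄ = [848/143 -420/143; -420/143 7428/4433]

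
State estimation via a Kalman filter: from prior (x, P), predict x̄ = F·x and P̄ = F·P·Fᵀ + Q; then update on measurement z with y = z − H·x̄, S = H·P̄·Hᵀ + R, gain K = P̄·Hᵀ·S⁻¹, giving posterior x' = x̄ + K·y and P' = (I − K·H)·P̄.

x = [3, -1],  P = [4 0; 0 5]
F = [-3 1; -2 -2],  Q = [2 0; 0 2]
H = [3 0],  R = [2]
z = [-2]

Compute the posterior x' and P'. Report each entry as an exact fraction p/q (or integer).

x' = [-278/389, -380/389]
P' = [86/389 28/389; 28/389 13018/389]

x̄ = F·x = [-10, -4]
P̄ = F·P·Fᵀ + Q = [43 14; 14 38]
y = z − H·x̄ = [28]
S = H·P̄·Hᵀ + R = [389]
K = P̄·Hᵀ·S⁻¹ = [129/389; 42/389]
x' = x̄ + K·y = [-278/389, -380/389]
P' = (I − K·H)·P̄ = [86/389 28/389; 28/389 13018/389]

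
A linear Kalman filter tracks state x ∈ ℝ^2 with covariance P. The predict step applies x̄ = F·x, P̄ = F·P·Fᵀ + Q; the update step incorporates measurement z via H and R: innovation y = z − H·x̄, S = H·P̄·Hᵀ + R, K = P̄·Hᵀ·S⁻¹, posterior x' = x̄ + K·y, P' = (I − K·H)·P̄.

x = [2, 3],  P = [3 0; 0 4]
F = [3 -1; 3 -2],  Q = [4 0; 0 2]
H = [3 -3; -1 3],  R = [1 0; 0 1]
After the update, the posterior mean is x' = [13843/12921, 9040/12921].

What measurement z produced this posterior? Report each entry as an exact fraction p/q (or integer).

z = [1, 1]

x̄ = F·x = [3, 0]
P̄ = F·P·Fᵀ + Q = [35 35; 35 45]
S = H·P̄·Hᵀ + R = [91 -90; -90 231]
K = P̄·Hᵀ·S⁻¹ = [2100/4307 6370/12921; 690/4307 6400/12921]
x' − x̄ = [-24920/12921, 9040/12921] = K·y
y = (KᵀK)⁻¹·Kᵀ·(x' − x̄) = [-8, 4]
z = y + H·x̄ = [-8, 4] + [9, -3] = [1, 1]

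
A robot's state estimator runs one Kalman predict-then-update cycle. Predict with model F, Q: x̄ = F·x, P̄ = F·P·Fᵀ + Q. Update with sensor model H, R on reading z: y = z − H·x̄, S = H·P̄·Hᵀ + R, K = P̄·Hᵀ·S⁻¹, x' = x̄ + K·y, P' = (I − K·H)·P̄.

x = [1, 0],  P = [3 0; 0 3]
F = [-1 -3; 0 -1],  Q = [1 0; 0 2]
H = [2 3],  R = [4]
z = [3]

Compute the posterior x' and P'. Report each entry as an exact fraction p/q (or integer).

x' = [164/281, 165/281]
P' = [790/281 -408/281; -408/281 316/281]

x̄ = F·x = [-1, 0]
P̄ = F·P·Fᵀ + Q = [31 9; 9 5]
y = z − H·x̄ = [5]
S = H·P̄·Hᵀ + R = [281]
K = P̄·Hᵀ·S⁻¹ = [89/281; 33/281]
x' = x̄ + K·y = [164/281, 165/281]
P' = (I − K·H)·P̄ = [790/281 -408/281; -408/281 316/281]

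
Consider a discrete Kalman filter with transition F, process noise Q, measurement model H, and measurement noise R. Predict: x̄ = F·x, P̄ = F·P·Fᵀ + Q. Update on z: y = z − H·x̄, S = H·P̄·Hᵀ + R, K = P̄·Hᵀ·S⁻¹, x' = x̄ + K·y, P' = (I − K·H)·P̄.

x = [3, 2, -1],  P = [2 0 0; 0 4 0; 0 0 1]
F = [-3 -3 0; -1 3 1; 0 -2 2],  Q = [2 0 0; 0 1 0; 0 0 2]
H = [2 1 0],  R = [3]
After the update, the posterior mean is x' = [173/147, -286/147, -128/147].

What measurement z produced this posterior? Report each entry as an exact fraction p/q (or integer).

z = [1]

x̄ = F·x = [-15, 2, -6]
P̄ = F·P·Fᵀ + Q = [56 -30 24; -30 40 -22; 24 -22 22]
S = H·P̄·Hᵀ + R = [147]
K = P̄·Hᵀ·S⁻¹ = [82/147; -20/147; 26/147]
x' − x̄ = [2378/147, -580/147, 754/147] = K·y
y = (KᵀK)⁻¹·Kᵀ·(x' − x̄) = [29]
z = y + H·x̄ = [29] + [-28] = [1]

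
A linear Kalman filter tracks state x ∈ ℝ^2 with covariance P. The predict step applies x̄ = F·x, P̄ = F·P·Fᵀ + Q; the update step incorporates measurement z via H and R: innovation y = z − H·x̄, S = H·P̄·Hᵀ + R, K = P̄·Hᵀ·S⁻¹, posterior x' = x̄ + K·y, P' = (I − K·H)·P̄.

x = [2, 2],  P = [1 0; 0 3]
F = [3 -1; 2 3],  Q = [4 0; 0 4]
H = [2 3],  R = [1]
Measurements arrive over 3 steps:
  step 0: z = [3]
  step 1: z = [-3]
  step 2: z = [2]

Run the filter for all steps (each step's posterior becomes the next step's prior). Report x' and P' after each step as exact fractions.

step 0: x̄ = F·x = [4, 10]
step 0: P̄ = F·P·Fᵀ + Q = [16 -3; -3 35]
step 0: y = z − H·x̄ = [-35]
step 0: S = H·P̄·Hᵀ + R = [344]
step 0: K = P̄·Hᵀ·S⁻¹ = [23/344; 99/344]
step 0: x' = x̄ + K·y = [571/344, -25/344]
step 0: P' = (I − K·H)·P̄ = [4975/344 -3309/344; -3309/344 2239/344]
step 1: x̄ = F·x = [869/172, 1067/344]
step 1: P̄ = F·P·Fᵀ + Q = [17061/86 -15/172; -15/172 1719/344]
step 1: y = z − H·x̄ = [-7709/344]
step 1: S = H·P̄·Hᵀ + R = [288431/344]
step 1: K = P̄·Hᵀ·S⁻¹ = [136398/288431; 5097/288431]
step 1: x' = x̄ + K·y = [-123032/22187, 60032/22187]
step 1: P' = (I − K·H)·P̄ = [3137415/288431 -2046144/288431; -2046144/288431 1365795/288431]
step 2: x̄ = F·x = [-429128/22187, -65968/22187]
step 2: P̄ = F·P·Fᵀ + Q = [43033118/288431 404097/288431; 404097/288431 1441811/288431]
step 2: y = z − H·x̄ = [1100534/22187]
step 2: S = H·P̄·Hᵀ + R = [190246366/288431]
step 2: K = P̄·Hᵀ·S⁻¹ = [87278527/190246366; 5133627/190246366]
step 2: x' = x̄ + K·y = [324806055/95123183, -155506405/95123183]
step 2: P' = (I − K·H)·P̄ = [1973966189/190246366 -1286884617/190246366; -1286884617/190246366 859634287/190246366]

step 0: x' = [571/344, -25/344], P' = [4975/344 -3309/344; -3309/344 2239/344]
step 1: x' = [-123032/22187, 60032/22187], P' = [3137415/288431 -2046144/288431; -2046144/288431 1365795/288431]
step 2: x' = [324806055/95123183, -155506405/95123183], P' = [1973966189/190246366 -1286884617/190246366; -1286884617/190246366 859634287/190246366]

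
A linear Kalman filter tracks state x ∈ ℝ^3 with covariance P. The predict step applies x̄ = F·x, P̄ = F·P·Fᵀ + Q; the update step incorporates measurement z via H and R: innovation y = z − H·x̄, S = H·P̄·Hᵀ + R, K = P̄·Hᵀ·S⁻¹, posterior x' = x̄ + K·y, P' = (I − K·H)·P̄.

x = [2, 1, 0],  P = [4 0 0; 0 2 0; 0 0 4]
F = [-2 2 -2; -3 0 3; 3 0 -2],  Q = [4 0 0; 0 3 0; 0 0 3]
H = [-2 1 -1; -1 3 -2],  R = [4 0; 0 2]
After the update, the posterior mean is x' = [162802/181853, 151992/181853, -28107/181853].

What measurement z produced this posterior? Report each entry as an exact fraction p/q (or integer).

z = [-1, 2]

x̄ = F·x = [-2, -6, 6]
P̄ = F·P·Fᵀ + Q = [44 0 -8; 0 75 -60; -8 -60 55]
S = H·P̄·Hᵀ + R = [398 683; 683 1629]
K = P̄·Hᵀ·S⁻¹ = [-111196/181853 43496/181853; -15720/181853 45105/181853; 31335/181853 -44619/181853]
x' − x̄ = [526508/181853, 1243110/181853, -1119225/181853] = K·y
y = (KᵀK)⁻¹·Kᵀ·(x' − x̄) = [7, 30]
z = y + H·x̄ = [7, 30] + [-8, -28] = [-1, 2]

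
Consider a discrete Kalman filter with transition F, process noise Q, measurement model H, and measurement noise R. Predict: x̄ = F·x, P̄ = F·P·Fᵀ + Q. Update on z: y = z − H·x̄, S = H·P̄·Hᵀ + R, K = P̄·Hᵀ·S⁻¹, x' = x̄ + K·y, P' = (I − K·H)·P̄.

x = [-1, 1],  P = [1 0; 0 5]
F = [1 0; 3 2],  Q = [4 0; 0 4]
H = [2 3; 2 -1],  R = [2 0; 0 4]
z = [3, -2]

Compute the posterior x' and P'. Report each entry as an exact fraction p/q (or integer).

x̄ = F·x = [-1, -1]
P̄ = F·P·Fᵀ + Q = [5 3; 3 33]
y = z − H·x̄ = [8, -1]
S = H·P̄·Hᵀ + R = [355 -67; -67 45]
K = P̄·Hᵀ·S⁻¹ = [662/5743 1879/5743; 1458/5743 -1275/5743]
x' = x̄ + K·y = [-2326/5743, 7196/5743]
P' = (I − K·H)·P̄ = [2984/5743 -1548/5743; -1548/5743 2004/5743]

x' = [-2326/5743, 7196/5743]
P' = [2984/5743 -1548/5743; -1548/5743 2004/5743]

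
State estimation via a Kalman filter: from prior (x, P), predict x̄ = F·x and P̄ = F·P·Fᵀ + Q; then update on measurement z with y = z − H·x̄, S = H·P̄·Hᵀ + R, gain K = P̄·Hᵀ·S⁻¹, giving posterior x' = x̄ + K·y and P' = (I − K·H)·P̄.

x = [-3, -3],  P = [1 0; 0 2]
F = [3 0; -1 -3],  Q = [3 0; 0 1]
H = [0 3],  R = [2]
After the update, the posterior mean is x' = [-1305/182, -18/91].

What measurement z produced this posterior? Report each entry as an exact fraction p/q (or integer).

x̄ = F·x = [-9, 12]
P̄ = F·P·Fᵀ + Q = [12 -3; -3 20]
S = H·P̄·Hᵀ + R = [182]
K = P̄·Hᵀ·S⁻¹ = [-9/182; 30/91]
x' − x̄ = [333/182, -1110/91] = K·y
y = (KᵀK)⁻¹·Kᵀ·(x' − x̄) = [-37]
z = y + H·x̄ = [-37] + [36] = [-1]

z = [-1]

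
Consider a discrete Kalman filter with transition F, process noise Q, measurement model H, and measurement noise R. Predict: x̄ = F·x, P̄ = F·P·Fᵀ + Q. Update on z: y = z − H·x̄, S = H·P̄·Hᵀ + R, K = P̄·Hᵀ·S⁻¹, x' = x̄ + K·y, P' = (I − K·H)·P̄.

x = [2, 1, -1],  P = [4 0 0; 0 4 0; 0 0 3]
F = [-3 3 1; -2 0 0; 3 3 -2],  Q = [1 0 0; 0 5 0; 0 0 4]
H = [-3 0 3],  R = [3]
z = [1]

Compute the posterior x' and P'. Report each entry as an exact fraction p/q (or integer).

x' = [1492/529, -4/529, 1683/529]
P' = [20032/529 888/529 19950/529; 888/529 4197/529 840/529; 19950/529 840/529 20044/529]

x̄ = F·x = [-4, -4, 11]
P̄ = F·P·Fᵀ + Q = [76 24 -6; 24 21 -24; -6 -24 88]
y = z − H·x̄ = [-44]
S = H·P̄·Hᵀ + R = [1587]
K = P̄·Hᵀ·S⁻¹ = [-82/529; -48/529; 94/529]
x' = x̄ + K·y = [1492/529, -4/529, 1683/529]
P' = (I − K·H)·P̄ = [20032/529 888/529 19950/529; 888/529 4197/529 840/529; 19950/529 840/529 20044/529]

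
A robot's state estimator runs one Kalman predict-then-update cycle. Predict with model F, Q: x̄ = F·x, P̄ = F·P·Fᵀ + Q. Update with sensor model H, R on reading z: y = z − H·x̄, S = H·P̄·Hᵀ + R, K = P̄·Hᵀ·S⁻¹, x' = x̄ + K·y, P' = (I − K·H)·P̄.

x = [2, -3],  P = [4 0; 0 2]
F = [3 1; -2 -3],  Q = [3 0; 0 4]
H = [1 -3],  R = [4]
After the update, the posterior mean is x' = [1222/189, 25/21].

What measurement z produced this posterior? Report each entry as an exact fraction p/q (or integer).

z = [3]

x̄ = F·x = [3, 5]
P̄ = F·P·Fᵀ + Q = [41 -30; -30 38]
S = H·P̄·Hᵀ + R = [567]
K = P̄·Hᵀ·S⁻¹ = [131/567; -16/63]
x' − x̄ = [655/189, -80/21] = K·y
y = (KᵀK)⁻¹·Kᵀ·(x' − x̄) = [15]
z = y + H·x̄ = [15] + [-12] = [3]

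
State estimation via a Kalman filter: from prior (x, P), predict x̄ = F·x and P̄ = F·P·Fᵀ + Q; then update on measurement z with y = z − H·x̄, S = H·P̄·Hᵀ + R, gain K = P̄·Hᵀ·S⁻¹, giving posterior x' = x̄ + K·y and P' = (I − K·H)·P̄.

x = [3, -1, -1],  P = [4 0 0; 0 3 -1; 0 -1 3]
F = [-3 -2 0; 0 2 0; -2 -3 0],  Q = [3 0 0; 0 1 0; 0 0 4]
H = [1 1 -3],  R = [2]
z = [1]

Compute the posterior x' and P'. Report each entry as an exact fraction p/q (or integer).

x' = [-778/107, -587/321, -360/107]
P' = [2934/107 311/107 1101/107; 311/107 1148/321 219/107; 1101/107 219/107 466/107]

x̄ = F·x = [-7, -2, -3]
P̄ = F·P·Fᵀ + Q = [51 -12 42; -12 13 -18; 42 -18 47]
y = z − H·x̄ = [1]
S = H·P̄·Hᵀ + R = [321]
K = P̄·Hᵀ·S⁻¹ = [-29/107; 55/321; -39/107]
x' = x̄ + K·y = [-778/107, -587/321, -360/107]
P' = (I − K·H)·P̄ = [2934/107 311/107 1101/107; 311/107 1148/321 219/107; 1101/107 219/107 466/107]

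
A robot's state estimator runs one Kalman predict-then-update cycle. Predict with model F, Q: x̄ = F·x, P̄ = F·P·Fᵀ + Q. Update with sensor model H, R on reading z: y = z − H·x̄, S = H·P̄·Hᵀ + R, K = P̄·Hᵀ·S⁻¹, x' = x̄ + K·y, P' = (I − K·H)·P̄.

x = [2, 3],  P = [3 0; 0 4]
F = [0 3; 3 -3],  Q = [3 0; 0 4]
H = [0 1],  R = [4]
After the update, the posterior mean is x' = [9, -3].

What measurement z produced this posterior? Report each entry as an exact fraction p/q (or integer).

z = [-3]

x̄ = F·x = [9, -3]
P̄ = F·P·Fᵀ + Q = [39 -36; -36 67]
S = H·P̄·Hᵀ + R = [71]
K = P̄·Hᵀ·S⁻¹ = [-36/71; 67/71]
x' − x̄ = [0, 0] = K·y
y = (KᵀK)⁻¹·Kᵀ·(x' − x̄) = [0]
z = y + H·x̄ = [0] + [-3] = [-3]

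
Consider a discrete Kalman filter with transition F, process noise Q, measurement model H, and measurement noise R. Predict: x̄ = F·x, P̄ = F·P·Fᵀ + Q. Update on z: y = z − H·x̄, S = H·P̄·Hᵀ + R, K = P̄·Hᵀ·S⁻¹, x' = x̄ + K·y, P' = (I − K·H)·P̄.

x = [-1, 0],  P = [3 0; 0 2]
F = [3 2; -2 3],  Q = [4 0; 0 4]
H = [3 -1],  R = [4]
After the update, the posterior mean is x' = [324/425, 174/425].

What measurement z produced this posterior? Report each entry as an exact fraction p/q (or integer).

z = [2]

x̄ = F·x = [-3, 2]
P̄ = F·P·Fᵀ + Q = [39 -6; -6 34]
S = H·P̄·Hᵀ + R = [425]
K = P̄·Hᵀ·S⁻¹ = [123/425; -52/425]
x' − x̄ = [1599/425, -676/425] = K·y
y = (KᵀK)⁻¹·Kᵀ·(x' − x̄) = [13]
z = y + H·x̄ = [13] + [-11] = [2]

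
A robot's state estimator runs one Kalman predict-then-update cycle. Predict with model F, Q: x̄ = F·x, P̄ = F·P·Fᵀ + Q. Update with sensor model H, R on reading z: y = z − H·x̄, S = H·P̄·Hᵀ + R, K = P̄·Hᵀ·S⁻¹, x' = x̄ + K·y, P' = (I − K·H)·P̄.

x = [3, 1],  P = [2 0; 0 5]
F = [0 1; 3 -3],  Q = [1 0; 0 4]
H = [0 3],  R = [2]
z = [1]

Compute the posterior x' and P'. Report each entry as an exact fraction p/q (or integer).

x' = [274/121, 213/605]
P' = [321/121 -6/121; -6/121 134/605]

x̄ = F·x = [1, 6]
P̄ = F·P·Fᵀ + Q = [6 -15; -15 67]
y = z − H·x̄ = [-17]
S = H·P̄·Hᵀ + R = [605]
K = P̄·Hᵀ·S⁻¹ = [-9/121; 201/605]
x' = x̄ + K·y = [274/121, 213/605]
P' = (I − K·H)·P̄ = [321/121 -6/121; -6/121 134/605]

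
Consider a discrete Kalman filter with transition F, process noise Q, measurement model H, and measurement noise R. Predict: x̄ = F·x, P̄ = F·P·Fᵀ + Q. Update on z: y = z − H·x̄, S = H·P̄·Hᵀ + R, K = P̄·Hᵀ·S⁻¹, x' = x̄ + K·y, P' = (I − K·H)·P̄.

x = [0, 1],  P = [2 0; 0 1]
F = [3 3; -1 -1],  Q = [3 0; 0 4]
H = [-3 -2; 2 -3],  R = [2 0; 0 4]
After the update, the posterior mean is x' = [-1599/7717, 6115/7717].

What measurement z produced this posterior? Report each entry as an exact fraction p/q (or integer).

x̄ = F·x = [3, -1]
P̄ = F·P·Fᵀ + Q = [30 -9; -9 7]
S = H·P̄·Hᵀ + R = [192 -183; -183 295]
K = P̄·Hᵀ·S⁻¹ = [-1773/7717 1176/7717; -3302/23151 -1703/7717]
x' − x̄ = [-24750/7717, 13832/7717] = K·y
y = (KᵀK)⁻¹·Kᵀ·(x' − x̄) = [6, -12]
z = y + H·x̄ = [6, -12] + [-7, 9] = [-1, -3]

z = [-1, -3]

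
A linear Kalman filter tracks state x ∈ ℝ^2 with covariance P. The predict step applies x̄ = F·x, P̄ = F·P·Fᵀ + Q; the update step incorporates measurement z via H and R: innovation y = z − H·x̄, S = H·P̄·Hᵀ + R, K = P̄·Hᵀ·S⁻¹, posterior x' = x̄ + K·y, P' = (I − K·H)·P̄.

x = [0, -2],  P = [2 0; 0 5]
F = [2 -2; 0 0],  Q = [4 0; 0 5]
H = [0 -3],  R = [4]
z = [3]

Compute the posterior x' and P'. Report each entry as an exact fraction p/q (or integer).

x' = [4, -45/49]
P' = [32 0; 0 20/49]

x̄ = F·x = [4, 0]
P̄ = F·P·Fᵀ + Q = [32 0; 0 5]
y = z − H·x̄ = [3]
S = H·P̄·Hᵀ + R = [49]
K = P̄·Hᵀ·S⁻¹ = [0; -15/49]
x' = x̄ + K·y = [4, -45/49]
P' = (I − K·H)·P̄ = [32 0; 0 20/49]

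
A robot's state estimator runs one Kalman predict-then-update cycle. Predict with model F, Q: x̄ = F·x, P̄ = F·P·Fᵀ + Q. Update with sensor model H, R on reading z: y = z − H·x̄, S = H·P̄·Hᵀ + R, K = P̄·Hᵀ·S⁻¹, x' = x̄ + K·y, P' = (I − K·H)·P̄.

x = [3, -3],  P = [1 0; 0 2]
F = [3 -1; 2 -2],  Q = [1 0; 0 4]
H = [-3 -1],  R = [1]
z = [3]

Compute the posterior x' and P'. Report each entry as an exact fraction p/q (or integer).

x̄ = F·x = [12, 12]
P̄ = F·P·Fᵀ + Q = [12 10; 10 16]
y = z − H·x̄ = [51]
S = H·P̄·Hᵀ + R = [185]
K = P̄·Hᵀ·S⁻¹ = [-46/185; -46/185]
x' = x̄ + K·y = [-126/185, -126/185]
P' = (I − K·H)·P̄ = [104/185 -266/185; -266/185 844/185]

x' = [-126/185, -126/185]
P' = [104/185 -266/185; -266/185 844/185]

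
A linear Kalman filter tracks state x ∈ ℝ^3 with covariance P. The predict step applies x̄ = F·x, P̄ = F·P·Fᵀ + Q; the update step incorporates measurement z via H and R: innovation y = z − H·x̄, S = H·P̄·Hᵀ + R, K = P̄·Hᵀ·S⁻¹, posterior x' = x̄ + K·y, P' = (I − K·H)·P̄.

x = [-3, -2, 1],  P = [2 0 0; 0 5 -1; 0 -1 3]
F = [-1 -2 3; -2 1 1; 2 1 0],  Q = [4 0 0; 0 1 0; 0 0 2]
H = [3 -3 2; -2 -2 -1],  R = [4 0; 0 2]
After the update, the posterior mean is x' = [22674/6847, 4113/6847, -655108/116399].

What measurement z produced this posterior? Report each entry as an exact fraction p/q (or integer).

x̄ = F·x = [10, 5, -8]
P̄ = F·P·Fᵀ + Q = [65 2 -17; 2 15 -4; -17 -4 15]
S = H·P̄·Hᵀ + R = [592 -207; -207 269]
K = P̄·Hᵀ·S⁻¹ = [1028/6847 -2187/6847; -1109/6847 -1617/6847; 3168/116399 14121/116399]
x' − x̄ = [-45796/6847, -30122/6847, 276084/116399] = K·y
y = (KᵀK)⁻¹·Kᵀ·(x' − x̄) = [-2, 20]
z = y + H·x̄ = [-2, 20] + [-1, -22] = [-3, -2]

z = [-3, -2]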